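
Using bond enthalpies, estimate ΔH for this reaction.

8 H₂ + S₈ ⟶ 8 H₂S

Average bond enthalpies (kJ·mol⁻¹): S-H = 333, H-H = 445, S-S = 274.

Bonds broken (reactants):
  H-H: 8 × 445 = 3560
  S-S: 8 × 274 = 2192
  Σ(broken) = 5752 kJ
Bonds formed (products):
  S-H: 16 × 333 = 5328
  Σ(formed) = 5328 kJ
ΔH = Σ(broken) − Σ(formed) = 5752 − 5328 = +424 kJ

ΔH ≈ +424 kJ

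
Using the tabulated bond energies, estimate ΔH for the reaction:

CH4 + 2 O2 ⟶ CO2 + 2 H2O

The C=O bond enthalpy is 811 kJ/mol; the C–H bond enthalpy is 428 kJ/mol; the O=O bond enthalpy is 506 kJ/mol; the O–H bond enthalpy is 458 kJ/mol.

ΔH ≈ −730 kJ

Bonds broken (reactants):
  C–H: 4 × 428 = 1712
  O=O: 2 × 506 = 1012
  Σ(broken) = 2724 kJ
Bonds formed (products):
  C=O: 2 × 811 = 1622
  O–H: 4 × 458 = 1832
  Σ(formed) = 3454 kJ
ΔH = Σ(broken) − Σ(formed) = 2724 − 3454 = −730 kJ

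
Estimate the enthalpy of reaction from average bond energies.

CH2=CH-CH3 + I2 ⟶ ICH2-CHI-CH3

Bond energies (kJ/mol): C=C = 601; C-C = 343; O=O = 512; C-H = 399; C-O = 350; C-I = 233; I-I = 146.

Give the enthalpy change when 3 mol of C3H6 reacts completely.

Bonds broken (reactants):
  C-C: 1 × 343 = 343
  C-H: 6 × 399 = 2394
  C=C: 1 × 601 = 601
  I-I: 1 × 146 = 146
  Σ(broken) = 3484 kJ
Bonds formed (products):
  C-C: 2 × 343 = 686
  C-H: 6 × 399 = 2394
  C-I: 2 × 233 = 466
  Σ(formed) = 3546 kJ
ΔH = Σ(broken) − Σ(formed) = 3484 − 3546 = −62 kJ
For 3× the reaction as written: 3 × (−62) = −186 kJ

ΔH = −186 kJ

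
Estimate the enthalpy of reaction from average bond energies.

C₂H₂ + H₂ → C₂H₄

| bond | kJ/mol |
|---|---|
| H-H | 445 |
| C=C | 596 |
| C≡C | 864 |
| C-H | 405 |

ΔH ≈ −97 kJ

Bonds broken (reactants):
  C≡C: 1 × 864 = 864
  C-H: 2 × 405 = 810
  H-H: 1 × 445 = 445
  Σ(broken) = 2119 kJ
Bonds formed (products):
  C-H: 4 × 405 = 1620
  C=C: 1 × 596 = 596
  Σ(formed) = 2216 kJ
ΔH = Σ(broken) − Σ(formed) = 2119 − 2216 = −97 kJ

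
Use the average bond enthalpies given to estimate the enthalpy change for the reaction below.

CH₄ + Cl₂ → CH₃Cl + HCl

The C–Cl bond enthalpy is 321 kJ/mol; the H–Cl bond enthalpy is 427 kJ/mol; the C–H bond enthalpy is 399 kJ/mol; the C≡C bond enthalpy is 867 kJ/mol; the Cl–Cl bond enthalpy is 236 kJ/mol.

Bonds broken (reactants):
  C–H: 4 × 399 = 1596
  Cl–Cl: 1 × 236 = 236
  Σ(broken) = 1832 kJ
Bonds formed (products):
  C–Cl: 1 × 321 = 321
  C–H: 3 × 399 = 1197
  H–Cl: 1 × 427 = 427
  Σ(formed) = 1945 kJ
ΔH = Σ(broken) − Σ(formed) = 1832 − 1945 = −113 kJ

ΔH ≈ −113 kJ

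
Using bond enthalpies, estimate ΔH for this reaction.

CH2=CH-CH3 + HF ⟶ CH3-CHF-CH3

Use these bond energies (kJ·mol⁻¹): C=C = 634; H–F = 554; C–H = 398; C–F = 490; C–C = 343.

Bonds broken (reactants):
  C–C: 1 × 343 = 343
  C–H: 6 × 398 = 2388
  C=C: 1 × 634 = 634
  H–F: 1 × 554 = 554
  Σ(broken) = 3919 kJ
Bonds formed (products):
  C–C: 2 × 343 = 686
  C–F: 1 × 490 = 490
  C–H: 7 × 398 = 2786
  Σ(formed) = 3962 kJ
ΔH = Σ(broken) − Σ(formed) = 3919 − 3962 = −43 kJ

ΔH ≈ −43 kJ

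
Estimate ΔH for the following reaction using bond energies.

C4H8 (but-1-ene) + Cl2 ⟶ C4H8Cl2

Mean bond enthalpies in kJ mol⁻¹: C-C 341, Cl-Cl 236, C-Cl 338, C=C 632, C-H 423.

ΔH ≈ −149 kJ

Bonds broken (reactants):
  C-C: 2 × 341 = 682
  C-H: 8 × 423 = 3384
  C=C: 1 × 632 = 632
  Cl-Cl: 1 × 236 = 236
  Σ(broken) = 4934 kJ
Bonds formed (products):
  C-C: 3 × 341 = 1023
  C-Cl: 2 × 338 = 676
  C-H: 8 × 423 = 3384
  Σ(formed) = 5083 kJ
ΔH = Σ(broken) − Σ(formed) = 4934 − 5083 = −149 kJ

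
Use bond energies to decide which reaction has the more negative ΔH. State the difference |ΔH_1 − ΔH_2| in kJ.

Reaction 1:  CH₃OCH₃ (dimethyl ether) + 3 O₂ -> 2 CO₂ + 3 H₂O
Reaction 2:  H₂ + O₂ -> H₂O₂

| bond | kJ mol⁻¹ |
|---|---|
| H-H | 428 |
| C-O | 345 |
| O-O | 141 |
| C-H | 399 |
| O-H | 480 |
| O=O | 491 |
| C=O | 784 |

Reaction 1, by 1277 kJ

Reaction 1:
  Bonds broken (reactants):
    C-H: 6 × 399 = 2394
    C-O: 2 × 345 = 690
    O=O: 3 × 491 = 1473
    Σ(broken) = 4557 kJ
  Bonds formed (products):
    C=O: 4 × 784 = 3136
    O-H: 6 × 480 = 2880
    Σ(formed) = 6016 kJ
  ΔH_1 = 4557 − 6016 = −1459 kJ
Reaction 2:
  Bonds broken (reactants):
    H-H: 1 × 428 = 428
    O=O: 1 × 491 = 491
    Σ(broken) = 919 kJ
  Bonds formed (products):
    O-H: 2 × 480 = 960
    O-O: 1 × 141 = 141
    Σ(formed) = 1101 kJ
  ΔH_2 = 919 − 1101 = −182 kJ
ΔH_1 − ΔH_2 = −1277 kJ, so reaction 1 has the more negative ΔH; |ΔH_1 − ΔH_2| = 1277 kJ.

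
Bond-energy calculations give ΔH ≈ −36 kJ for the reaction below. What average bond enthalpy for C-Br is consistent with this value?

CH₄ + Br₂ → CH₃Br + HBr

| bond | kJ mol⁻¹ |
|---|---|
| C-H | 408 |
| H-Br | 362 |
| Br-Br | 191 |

Let D be the C-Br bond energy.
Σ(broken) = 1×191 + 4×408 = 1823
Σ(formed) = 1×D + 3×408 + 1×362 = 1586 + D
ΔH = Σ(broken) − Σ(formed) = (1823) − (1586 + D) = +237 − D
Setting this equal to −36 kJ gives D = 273 kJ/mol.

D(C-Br) ≈ 273 kJ/mol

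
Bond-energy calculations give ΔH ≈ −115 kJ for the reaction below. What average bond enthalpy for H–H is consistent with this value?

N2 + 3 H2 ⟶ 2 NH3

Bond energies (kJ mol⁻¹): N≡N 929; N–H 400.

D(H–H) ≈ 452 kJ/mol

Let D be the H–H bond energy.
Σ(broken) = 3×D + 1×929 = 929 + 3D
Σ(formed) = 6×400 = 2400
ΔH = Σ(broken) − Σ(formed) = (929 + 3D) − (2400) = −1471 + 3D
Setting this equal to −115 kJ gives 3D = 1356, so D = 452 kJ/mol.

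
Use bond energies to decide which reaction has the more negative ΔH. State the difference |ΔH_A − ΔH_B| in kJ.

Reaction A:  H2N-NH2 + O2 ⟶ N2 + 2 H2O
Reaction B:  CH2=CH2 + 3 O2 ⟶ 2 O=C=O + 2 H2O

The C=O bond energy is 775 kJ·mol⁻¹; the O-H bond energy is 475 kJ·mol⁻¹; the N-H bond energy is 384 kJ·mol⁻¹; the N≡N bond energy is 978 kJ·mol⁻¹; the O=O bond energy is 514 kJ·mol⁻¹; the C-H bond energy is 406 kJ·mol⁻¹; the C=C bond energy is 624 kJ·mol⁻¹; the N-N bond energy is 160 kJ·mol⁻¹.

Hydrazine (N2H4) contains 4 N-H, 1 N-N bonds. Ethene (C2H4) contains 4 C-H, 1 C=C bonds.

Reaction A:
  Bonds broken (reactants):
    N-H: 4 × 384 = 1536
    N-N: 1 × 160 = 160
    O=O: 1 × 514 = 514
    Σ(broken) = 2210 kJ
  Bonds formed (products):
    N≡N: 1 × 978 = 978
    O-H: 4 × 475 = 1900
    Σ(formed) = 2878 kJ
  ΔH_A = 2210 − 2878 = −668 kJ
Reaction B:
  Bonds broken (reactants):
    C-H: 4 × 406 = 1624
    C=C: 1 × 624 = 624
    O=O: 3 × 514 = 1542
    Σ(broken) = 3790 kJ
  Bonds formed (products):
    C=O: 4 × 775 = 3100
    O-H: 4 × 475 = 1900
    Σ(formed) = 5000 kJ
  ΔH_B = 3790 − 5000 = −1210 kJ
ΔH_A − ΔH_B = +542 kJ, so reaction B has the more negative ΔH; |ΔH_A − ΔH_B| = 542 kJ.

Reaction B, by 542 kJ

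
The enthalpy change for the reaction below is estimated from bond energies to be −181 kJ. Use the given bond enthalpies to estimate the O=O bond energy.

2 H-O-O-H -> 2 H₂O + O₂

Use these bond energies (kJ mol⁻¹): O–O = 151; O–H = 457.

Let D be the O=O bond energy.
Σ(broken) = 4×457 + 2×151 = 2130
Σ(formed) = 4×457 + 1×D = 1828 + D
ΔH = Σ(broken) − Σ(formed) = (2130) − (1828 + D) = +302 − D
Setting this equal to −181 kJ gives D = 483 kJ/mol.

D(O=O) ≈ 483 kJ/mol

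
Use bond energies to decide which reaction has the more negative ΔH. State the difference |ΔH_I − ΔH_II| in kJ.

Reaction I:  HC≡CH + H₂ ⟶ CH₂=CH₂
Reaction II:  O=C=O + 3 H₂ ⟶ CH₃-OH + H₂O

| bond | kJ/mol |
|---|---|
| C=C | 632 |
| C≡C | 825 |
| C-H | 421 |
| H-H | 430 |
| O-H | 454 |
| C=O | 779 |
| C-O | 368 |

Reaction I, by 74 kJ

Reaction I:
  Bonds broken (reactants):
    C≡C: 1 × 825 = 825
    C-H: 2 × 421 = 842
    H-H: 1 × 430 = 430
    Σ(broken) = 2097 kJ
  Bonds formed (products):
    C-H: 4 × 421 = 1684
    C=C: 1 × 632 = 632
    Σ(formed) = 2316 kJ
  ΔH_I = 2097 − 2316 = −219 kJ
Reaction II:
  Bonds broken (reactants):
    C=O: 2 × 779 = 1558
    H-H: 3 × 430 = 1290
    Σ(broken) = 2848 kJ
  Bonds formed (products):
    C-H: 3 × 421 = 1263
    C-O: 1 × 368 = 368
    O-H: 3 × 454 = 1362
    Σ(formed) = 2993 kJ
  ΔH_II = 2848 − 2993 = −145 kJ
ΔH_I − ΔH_II = −74 kJ, so reaction I has the more negative ΔH; |ΔH_I − ΔH_II| = 74 kJ.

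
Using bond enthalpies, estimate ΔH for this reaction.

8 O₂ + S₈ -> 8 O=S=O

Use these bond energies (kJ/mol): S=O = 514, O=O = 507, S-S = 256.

Bonds broken (reactants):
  O=O: 8 × 507 = 4056
  S-S: 8 × 256 = 2048
  Σ(broken) = 6104 kJ
Bonds formed (products):
  S=O: 16 × 514 = 8224
  Σ(formed) = 8224 kJ
ΔH = Σ(broken) − Σ(formed) = 6104 − 8224 = −2120 kJ

ΔH ≈ −2120 kJ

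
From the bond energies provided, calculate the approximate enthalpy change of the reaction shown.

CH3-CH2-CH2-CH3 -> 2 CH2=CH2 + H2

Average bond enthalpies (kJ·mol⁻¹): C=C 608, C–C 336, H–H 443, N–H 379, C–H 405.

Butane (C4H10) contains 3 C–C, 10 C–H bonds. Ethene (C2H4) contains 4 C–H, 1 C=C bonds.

ΔH ≈ +159 kJ

Bonds broken (reactants):
  C–C: 3 × 336 = 1008
  C–H: 10 × 405 = 4050
  Σ(broken) = 5058 kJ
Bonds formed (products):
  C–H: 8 × 405 = 3240
  C=C: 2 × 608 = 1216
  H–H: 1 × 443 = 443
  Σ(formed) = 4899 kJ
ΔH = Σ(broken) − Σ(formed) = 5058 − 4899 = +159 kJ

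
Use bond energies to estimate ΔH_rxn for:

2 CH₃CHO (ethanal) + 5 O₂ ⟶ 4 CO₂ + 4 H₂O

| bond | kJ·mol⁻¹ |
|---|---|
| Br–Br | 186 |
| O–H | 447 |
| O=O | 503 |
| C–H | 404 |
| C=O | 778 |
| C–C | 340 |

Bonds broken (reactants):
  C–C: 2 × 340 = 680
  C–H: 8 × 404 = 3232
  C=O: 2 × 778 = 1556
  O=O: 5 × 503 = 2515
  Σ(broken) = 7983 kJ
Bonds formed (products):
  C=O: 8 × 778 = 6224
  O–H: 8 × 447 = 3576
  Σ(formed) = 9800 kJ
ΔH = Σ(broken) − Σ(formed) = 7983 − 9800 = −1817 kJ

ΔH ≈ −1817 kJ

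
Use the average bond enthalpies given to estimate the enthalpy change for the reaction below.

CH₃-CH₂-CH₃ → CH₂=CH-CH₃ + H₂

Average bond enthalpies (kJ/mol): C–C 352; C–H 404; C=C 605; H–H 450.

Bonds broken (reactants):
  C–C: 2 × 352 = 704
  C–H: 8 × 404 = 3232
  Σ(broken) = 3936 kJ
Bonds formed (products):
  C–C: 1 × 352 = 352
  C–H: 6 × 404 = 2424
  C=C: 1 × 605 = 605
  H–H: 1 × 450 = 450
  Σ(formed) = 3831 kJ
ΔH = Σ(broken) − Σ(formed) = 3936 − 3831 = +105 kJ

ΔH ≈ +105 kJ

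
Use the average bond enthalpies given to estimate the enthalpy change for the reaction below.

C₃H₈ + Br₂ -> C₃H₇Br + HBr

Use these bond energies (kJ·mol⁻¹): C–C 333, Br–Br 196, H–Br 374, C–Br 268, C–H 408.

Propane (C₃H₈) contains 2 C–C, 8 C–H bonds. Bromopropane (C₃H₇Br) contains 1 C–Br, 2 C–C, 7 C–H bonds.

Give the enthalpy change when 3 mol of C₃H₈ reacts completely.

ΔH = −114 kJ

Bonds broken (reactants):
  Br–Br: 1 × 196 = 196
  C–C: 2 × 333 = 666
  C–H: 8 × 408 = 3264
  Σ(broken) = 4126 kJ
Bonds formed (products):
  C–Br: 1 × 268 = 268
  C–C: 2 × 333 = 666
  C–H: 7 × 408 = 2856
  H–Br: 1 × 374 = 374
  Σ(formed) = 4164 kJ
ΔH = Σ(broken) − Σ(formed) = 4126 − 4164 = −38 kJ
For 3× the reaction as written: 3 × (−38) = −114 kJ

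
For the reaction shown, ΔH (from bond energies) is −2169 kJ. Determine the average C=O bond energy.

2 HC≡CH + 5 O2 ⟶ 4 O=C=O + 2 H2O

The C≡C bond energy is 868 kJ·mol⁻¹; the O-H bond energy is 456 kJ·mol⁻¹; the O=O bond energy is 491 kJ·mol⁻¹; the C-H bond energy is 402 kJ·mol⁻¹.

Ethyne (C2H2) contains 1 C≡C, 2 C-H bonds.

Let D be the C=O bond energy.
Σ(broken) = 2×868 + 4×402 + 5×491 = 5799
Σ(formed) = 8×D + 4×456 = 1824 + 8D
ΔH = Σ(broken) − Σ(formed) = (5799) − (1824 + 8D) = +3975 − 8D
Setting this equal to −2169 kJ gives 8D = 6144, so D = 768 kJ/mol.

D(C=O) ≈ 768 kJ/mol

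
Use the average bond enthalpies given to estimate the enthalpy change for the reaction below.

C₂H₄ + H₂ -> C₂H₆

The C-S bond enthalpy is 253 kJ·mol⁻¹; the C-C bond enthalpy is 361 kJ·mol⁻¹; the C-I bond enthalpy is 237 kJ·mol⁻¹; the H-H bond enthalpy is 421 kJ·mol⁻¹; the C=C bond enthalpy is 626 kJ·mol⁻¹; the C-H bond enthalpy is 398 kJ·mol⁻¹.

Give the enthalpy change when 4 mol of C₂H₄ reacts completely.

ΔH = −440 kJ

Bonds broken (reactants):
  C-H: 4 × 398 = 1592
  C=C: 1 × 626 = 626
  H-H: 1 × 421 = 421
  Σ(broken) = 2639 kJ
Bonds formed (products):
  C-C: 1 × 361 = 361
  C-H: 6 × 398 = 2388
  Σ(formed) = 2749 kJ
ΔH = Σ(broken) − Σ(formed) = 2639 − 2749 = −110 kJ
For 4× the reaction as written: 4 × (−110) = −440 kJ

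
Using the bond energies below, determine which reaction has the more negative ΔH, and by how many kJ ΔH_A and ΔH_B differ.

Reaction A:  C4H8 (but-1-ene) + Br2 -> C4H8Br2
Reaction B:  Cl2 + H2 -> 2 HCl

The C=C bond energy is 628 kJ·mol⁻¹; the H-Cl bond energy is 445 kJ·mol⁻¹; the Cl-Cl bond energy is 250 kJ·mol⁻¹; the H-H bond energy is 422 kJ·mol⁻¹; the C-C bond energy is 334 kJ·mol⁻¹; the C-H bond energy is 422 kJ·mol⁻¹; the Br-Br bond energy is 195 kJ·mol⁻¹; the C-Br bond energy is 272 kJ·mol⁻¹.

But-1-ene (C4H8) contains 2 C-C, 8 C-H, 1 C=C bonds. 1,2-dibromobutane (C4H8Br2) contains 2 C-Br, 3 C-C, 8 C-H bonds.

Reaction A:
  Bonds broken (reactants):
    Br-Br: 1 × 195 = 195
    C-C: 2 × 334 = 668
    C-H: 8 × 422 = 3376
    C=C: 1 × 628 = 628
    Σ(broken) = 4867 kJ
  Bonds formed (products):
    C-Br: 2 × 272 = 544
    C-C: 3 × 334 = 1002
    C-H: 8 × 422 = 3376
    Σ(formed) = 4922 kJ
  ΔH_A = 4867 − 4922 = −55 kJ
Reaction B:
  Bonds broken (reactants):
    Cl-Cl: 1 × 250 = 250
    H-H: 1 × 422 = 422
    Σ(broken) = 672 kJ
  Bonds formed (products):
    H-Cl: 2 × 445 = 890
    Σ(formed) = 890 kJ
  ΔH_B = 672 − 890 = −218 kJ
ΔH_A − ΔH_B = +163 kJ, so reaction B has the more negative ΔH; |ΔH_A − ΔH_B| = 163 kJ.

Reaction B, by 163 kJ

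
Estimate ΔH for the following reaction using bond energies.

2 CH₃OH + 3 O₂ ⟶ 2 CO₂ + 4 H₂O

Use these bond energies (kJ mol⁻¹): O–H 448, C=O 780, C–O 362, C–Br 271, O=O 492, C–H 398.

ΔH ≈ −1220 kJ

Bonds broken (reactants):
  C–H: 6 × 398 = 2388
  C–O: 2 × 362 = 724
  O–H: 2 × 448 = 896
  O=O: 3 × 492 = 1476
  Σ(broken) = 5484 kJ
Bonds formed (products):
  C=O: 4 × 780 = 3120
  O–H: 8 × 448 = 3584
  Σ(formed) = 6704 kJ
ΔH = Σ(broken) − Σ(formed) = 5484 − 6704 = −1220 kJ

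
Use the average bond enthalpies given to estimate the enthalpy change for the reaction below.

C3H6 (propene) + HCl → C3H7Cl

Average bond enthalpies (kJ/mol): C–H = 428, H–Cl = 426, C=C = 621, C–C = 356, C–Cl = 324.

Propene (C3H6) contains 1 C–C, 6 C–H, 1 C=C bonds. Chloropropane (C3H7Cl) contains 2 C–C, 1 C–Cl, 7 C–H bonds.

Bonds broken (reactants):
  C–C: 1 × 356 = 356
  C–H: 6 × 428 = 2568
  C=C: 1 × 621 = 621
  H–Cl: 1 × 426 = 426
  Σ(broken) = 3971 kJ
Bonds formed (products):
  C–C: 2 × 356 = 712
  C–Cl: 1 × 324 = 324
  C–H: 7 × 428 = 2996
  Σ(formed) = 4032 kJ
ΔH = Σ(broken) − Σ(formed) = 3971 − 4032 = −61 kJ

ΔH ≈ −61 kJ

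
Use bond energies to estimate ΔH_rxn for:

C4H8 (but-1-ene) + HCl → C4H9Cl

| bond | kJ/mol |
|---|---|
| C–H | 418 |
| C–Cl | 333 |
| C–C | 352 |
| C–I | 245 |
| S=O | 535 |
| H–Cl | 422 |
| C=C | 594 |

Bonds broken (reactants):
  C–C: 2 × 352 = 704
  C–H: 8 × 418 = 3344
  C=C: 1 × 594 = 594
  H–Cl: 1 × 422 = 422
  Σ(broken) = 5064 kJ
Bonds formed (products):
  C–C: 3 × 352 = 1056
  C–Cl: 1 × 333 = 333
  C–H: 9 × 418 = 3762
  Σ(formed) = 5151 kJ
ΔH = Σ(broken) − Σ(formed) = 5064 − 5151 = −87 kJ

ΔH ≈ −87 kJ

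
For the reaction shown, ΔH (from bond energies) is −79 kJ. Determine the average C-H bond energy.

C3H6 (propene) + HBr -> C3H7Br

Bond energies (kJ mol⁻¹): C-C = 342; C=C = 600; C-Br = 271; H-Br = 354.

D(C-H) ≈ 420 kJ/mol

Let D be the C-H bond energy.
Σ(broken) = 1×342 + 6×D + 1×600 + 1×354 = 1296 + 6D
Σ(formed) = 1×271 + 2×342 + 7×D = 955 + 7D
ΔH = Σ(broken) − Σ(formed) = (1296 + 6D) − (955 + 7D) = +341 − D
Setting this equal to −79 kJ gives D = 420 kJ/mol.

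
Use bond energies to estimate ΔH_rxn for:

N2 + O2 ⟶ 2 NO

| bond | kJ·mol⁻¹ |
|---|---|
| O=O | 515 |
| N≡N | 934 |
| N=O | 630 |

Bonds broken (reactants):
  N≡N: 1 × 934 = 934
  O=O: 1 × 515 = 515
  Σ(broken) = 1449 kJ
Bonds formed (products):
  N=O: 2 × 630 = 1260
  Σ(formed) = 1260 kJ
ΔH = Σ(broken) − Σ(formed) = 1449 − 1260 = +189 kJ

ΔH ≈ +189 kJ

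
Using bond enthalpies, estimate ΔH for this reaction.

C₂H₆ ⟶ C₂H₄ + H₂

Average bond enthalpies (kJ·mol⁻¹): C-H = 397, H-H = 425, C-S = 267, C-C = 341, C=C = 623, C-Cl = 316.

ΔH ≈ +87 kJ

Bonds broken (reactants):
  C-C: 1 × 341 = 341
  C-H: 6 × 397 = 2382
  Σ(broken) = 2723 kJ
Bonds formed (products):
  C-H: 4 × 397 = 1588
  C=C: 1 × 623 = 623
  H-H: 1 × 425 = 425
  Σ(formed) = 2636 kJ
ΔH = Σ(broken) − Σ(formed) = 2723 − 2636 = +87 kJ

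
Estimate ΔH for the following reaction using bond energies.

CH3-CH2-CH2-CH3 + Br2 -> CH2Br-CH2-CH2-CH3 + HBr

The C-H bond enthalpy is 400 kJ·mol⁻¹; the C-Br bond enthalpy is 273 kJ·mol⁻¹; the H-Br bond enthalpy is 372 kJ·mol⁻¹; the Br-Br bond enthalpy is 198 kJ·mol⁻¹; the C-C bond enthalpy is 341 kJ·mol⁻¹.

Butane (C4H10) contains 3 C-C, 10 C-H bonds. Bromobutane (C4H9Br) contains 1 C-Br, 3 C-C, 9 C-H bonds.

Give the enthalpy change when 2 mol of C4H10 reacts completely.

ΔH = −94 kJ

Bonds broken (reactants):
  Br-Br: 1 × 198 = 198
  C-C: 3 × 341 = 1023
  C-H: 10 × 400 = 4000
  Σ(broken) = 5221 kJ
Bonds formed (products):
  C-Br: 1 × 273 = 273
  C-C: 3 × 341 = 1023
  C-H: 9 × 400 = 3600
  H-Br: 1 × 372 = 372
  Σ(formed) = 5268 kJ
ΔH = Σ(broken) − Σ(formed) = 5221 − 5268 = −47 kJ
For 2× the reaction as written: 2 × (−47) = −94 kJ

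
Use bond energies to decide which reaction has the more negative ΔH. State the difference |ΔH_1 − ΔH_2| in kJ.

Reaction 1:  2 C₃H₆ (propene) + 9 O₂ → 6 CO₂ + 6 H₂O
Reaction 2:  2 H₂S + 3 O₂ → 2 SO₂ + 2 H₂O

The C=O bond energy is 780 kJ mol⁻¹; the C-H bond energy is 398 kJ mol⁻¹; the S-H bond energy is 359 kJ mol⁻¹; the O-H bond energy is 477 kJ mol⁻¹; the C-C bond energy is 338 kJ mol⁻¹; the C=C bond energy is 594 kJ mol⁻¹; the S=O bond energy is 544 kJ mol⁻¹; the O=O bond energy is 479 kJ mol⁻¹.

Reaction 1, by 2922 kJ

Reaction 1:
  Bonds broken (reactants):
    C-C: 2 × 338 = 676
    C-H: 12 × 398 = 4776
    C=C: 2 × 594 = 1188
    O=O: 9 × 479 = 4311
    Σ(broken) = 10951 kJ
  Bonds formed (products):
    C=O: 12 × 780 = 9360
    O-H: 12 × 477 = 5724
    Σ(formed) = 15084 kJ
  ΔH_1 = 10951 − 15084 = −4133 kJ
Reaction 2:
  Bonds broken (reactants):
    O=O: 3 × 479 = 1437
    S-H: 4 × 359 = 1436
    Σ(broken) = 2873 kJ
  Bonds formed (products):
    O-H: 4 × 477 = 1908
    S=O: 4 × 544 = 2176
    Σ(formed) = 4084 kJ
  ΔH_2 = 2873 − 4084 = −1211 kJ
ΔH_1 − ΔH_2 = −2922 kJ, so reaction 1 has the more negative ΔH; |ΔH_1 − ΔH_2| = 2922 kJ.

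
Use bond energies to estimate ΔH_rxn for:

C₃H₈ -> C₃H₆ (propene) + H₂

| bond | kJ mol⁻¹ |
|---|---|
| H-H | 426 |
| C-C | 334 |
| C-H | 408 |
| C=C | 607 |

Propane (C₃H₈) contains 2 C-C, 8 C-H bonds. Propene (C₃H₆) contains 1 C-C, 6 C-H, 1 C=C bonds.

Bonds broken (reactants):
  C-C: 2 × 334 = 668
  C-H: 8 × 408 = 3264
  Σ(broken) = 3932 kJ
Bonds formed (products):
  C-C: 1 × 334 = 334
  C-H: 6 × 408 = 2448
  C=C: 1 × 607 = 607
  H-H: 1 × 426 = 426
  Σ(formed) = 3815 kJ
ΔH = Σ(broken) − Σ(formed) = 3932 − 3815 = +117 kJ

ΔH ≈ +117 kJ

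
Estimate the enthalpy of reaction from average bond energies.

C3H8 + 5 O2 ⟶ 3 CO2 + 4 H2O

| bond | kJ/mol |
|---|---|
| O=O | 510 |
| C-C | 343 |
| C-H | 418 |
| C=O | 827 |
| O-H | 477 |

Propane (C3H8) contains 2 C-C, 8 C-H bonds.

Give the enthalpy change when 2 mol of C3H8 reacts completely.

Bonds broken (reactants):
  C-C: 2 × 343 = 686
  C-H: 8 × 418 = 3344
  O=O: 5 × 510 = 2550
  Σ(broken) = 6580 kJ
Bonds formed (products):
  C=O: 6 × 827 = 4962
  O-H: 8 × 477 = 3816
  Σ(formed) = 8778 kJ
ΔH = Σ(broken) − Σ(formed) = 6580 − 8778 = −2198 kJ
For 2× the reaction as written: 2 × (−2198) = −4396 kJ

ΔH = −4396 kJ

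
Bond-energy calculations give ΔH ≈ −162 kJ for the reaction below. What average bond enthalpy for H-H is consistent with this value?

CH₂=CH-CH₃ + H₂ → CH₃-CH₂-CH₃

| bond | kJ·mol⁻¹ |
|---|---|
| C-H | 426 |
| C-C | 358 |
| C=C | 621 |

Let D be the H-H bond energy.
Σ(broken) = 1×358 + 6×426 + 1×621 + 1×D = 3535 + D
Σ(formed) = 2×358 + 8×426 = 4124
ΔH = Σ(broken) − Σ(formed) = (3535 + D) − (4124) = −589 + D
Setting this equal to −162 kJ gives D = 427 kJ/mol.

D(H-H) ≈ 427 kJ/mol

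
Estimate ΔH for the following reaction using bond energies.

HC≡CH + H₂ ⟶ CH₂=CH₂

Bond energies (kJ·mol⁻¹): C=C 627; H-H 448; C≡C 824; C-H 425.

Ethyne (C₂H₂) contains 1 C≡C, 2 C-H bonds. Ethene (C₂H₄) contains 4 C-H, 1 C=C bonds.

Bonds broken (reactants):
  C≡C: 1 × 824 = 824
  C-H: 2 × 425 = 850
  H-H: 1 × 448 = 448
  Σ(broken) = 2122 kJ
Bonds formed (products):
  C-H: 4 × 425 = 1700
  C=C: 1 × 627 = 627
  Σ(formed) = 2327 kJ
ΔH = Σ(broken) − Σ(formed) = 2122 − 2327 = −205 kJ

ΔH ≈ −205 kJ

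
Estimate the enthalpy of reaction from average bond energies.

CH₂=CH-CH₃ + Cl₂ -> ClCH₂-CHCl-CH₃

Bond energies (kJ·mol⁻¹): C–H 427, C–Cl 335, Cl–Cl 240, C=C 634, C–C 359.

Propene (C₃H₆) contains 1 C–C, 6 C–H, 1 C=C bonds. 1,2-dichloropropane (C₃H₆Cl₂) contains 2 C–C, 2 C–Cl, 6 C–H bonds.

Bonds broken (reactants):
  C–C: 1 × 359 = 359
  C–H: 6 × 427 = 2562
  C=C: 1 × 634 = 634
  Cl–Cl: 1 × 240 = 240
  Σ(broken) = 3795 kJ
Bonds formed (products):
  C–C: 2 × 359 = 718
  C–Cl: 2 × 335 = 670
  C–H: 6 × 427 = 2562
  Σ(formed) = 3950 kJ
ΔH = Σ(broken) − Σ(formed) = 3795 − 3950 = −155 kJ

ΔH ≈ −155 kJ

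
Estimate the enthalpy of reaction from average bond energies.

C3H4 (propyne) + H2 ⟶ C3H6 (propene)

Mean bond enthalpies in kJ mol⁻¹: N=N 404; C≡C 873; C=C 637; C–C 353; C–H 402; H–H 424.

ΔH ≈ −144 kJ

Bonds broken (reactants):
  C≡C: 1 × 873 = 873
  C–C: 1 × 353 = 353
  C–H: 4 × 402 = 1608
  H–H: 1 × 424 = 424
  Σ(broken) = 3258 kJ
Bonds formed (products):
  C–C: 1 × 353 = 353
  C–H: 6 × 402 = 2412
  C=C: 1 × 637 = 637
  Σ(formed) = 3402 kJ
ΔH = Σ(broken) − Σ(formed) = 3258 − 3402 = −144 kJ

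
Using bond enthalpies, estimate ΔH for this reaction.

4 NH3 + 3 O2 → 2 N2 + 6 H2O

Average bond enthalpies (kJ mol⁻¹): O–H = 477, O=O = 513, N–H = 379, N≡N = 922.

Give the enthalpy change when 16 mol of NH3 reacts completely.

ΔH = −5924 kJ

Bonds broken (reactants):
  N–H: 12 × 379 = 4548
  O=O: 3 × 513 = 1539
  Σ(broken) = 6087 kJ
Bonds formed (products):
  N≡N: 2 × 922 = 1844
  O–H: 12 × 477 = 5724
  Σ(formed) = 7568 kJ
ΔH = Σ(broken) − Σ(formed) = 6087 − 7568 = −1481 kJ
For 4× the reaction as written: 4 × (−1481) = −5924 kJ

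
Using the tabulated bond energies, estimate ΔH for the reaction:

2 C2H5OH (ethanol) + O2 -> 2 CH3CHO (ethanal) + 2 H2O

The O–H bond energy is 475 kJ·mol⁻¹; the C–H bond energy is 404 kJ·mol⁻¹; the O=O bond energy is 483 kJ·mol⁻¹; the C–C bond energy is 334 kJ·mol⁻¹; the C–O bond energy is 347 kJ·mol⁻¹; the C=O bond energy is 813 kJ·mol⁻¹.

Bonds broken (reactants):
  C–C: 2 × 334 = 668
  C–H: 10 × 404 = 4040
  C–O: 2 × 347 = 694
  O–H: 2 × 475 = 950
  O=O: 1 × 483 = 483
  Σ(broken) = 6835 kJ
Bonds formed (products):
  C–C: 2 × 334 = 668
  C–H: 8 × 404 = 3232
  C=O: 2 × 813 = 1626
  O–H: 4 × 475 = 1900
  Σ(formed) = 7426 kJ
ΔH = Σ(broken) − Σ(formed) = 6835 − 7426 = −591 kJ

ΔH ≈ −591 kJ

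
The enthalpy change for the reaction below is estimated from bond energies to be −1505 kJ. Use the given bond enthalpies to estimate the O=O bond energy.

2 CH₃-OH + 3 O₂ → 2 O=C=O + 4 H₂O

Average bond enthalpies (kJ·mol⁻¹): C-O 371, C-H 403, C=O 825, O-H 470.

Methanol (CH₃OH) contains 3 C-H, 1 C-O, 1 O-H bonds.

D(O=O) ≈ 485 kJ/mol

Let D be the O=O bond energy.
Σ(broken) = 6×403 + 2×371 + 2×470 + 3×D = 4100 + 3D
Σ(formed) = 4×825 + 8×470 = 7060
ΔH = Σ(broken) − Σ(formed) = (4100 + 3D) − (7060) = −2960 + 3D
Setting this equal to −1505 kJ gives 3D = 1455, so D = 485 kJ/mol.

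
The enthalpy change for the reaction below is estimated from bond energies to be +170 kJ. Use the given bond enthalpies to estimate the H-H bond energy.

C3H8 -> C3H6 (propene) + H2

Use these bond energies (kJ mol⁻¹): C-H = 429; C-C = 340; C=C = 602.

D(H-H) ≈ 426 kJ/mol

Let D be the H-H bond energy.
Σ(broken) = 2×340 + 8×429 = 4112
Σ(formed) = 1×340 + 6×429 + 1×602 + 1×D = 3516 + D
ΔH = Σ(broken) − Σ(formed) = (4112) − (3516 + D) = +596 − D
Setting this equal to +170 kJ gives D = 426 kJ/mol.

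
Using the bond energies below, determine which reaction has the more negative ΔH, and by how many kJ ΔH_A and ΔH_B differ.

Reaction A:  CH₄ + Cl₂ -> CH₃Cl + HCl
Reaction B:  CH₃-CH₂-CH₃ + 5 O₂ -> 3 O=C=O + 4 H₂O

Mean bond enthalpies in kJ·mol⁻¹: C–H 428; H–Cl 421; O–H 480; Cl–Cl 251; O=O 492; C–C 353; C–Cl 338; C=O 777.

Reaction B, by 1832 kJ

Reaction A:
  Bonds broken (reactants):
    C–H: 4 × 428 = 1712
    Cl–Cl: 1 × 251 = 251
    Σ(broken) = 1963 kJ
  Bonds formed (products):
    C–Cl: 1 × 338 = 338
    C–H: 3 × 428 = 1284
    H–Cl: 1 × 421 = 421
    Σ(formed) = 2043 kJ
  ΔH_A = 1963 − 2043 = −80 kJ
Reaction B:
  Bonds broken (reactants):
    C–C: 2 × 353 = 706
    C–H: 8 × 428 = 3424
    O=O: 5 × 492 = 2460
    Σ(broken) = 6590 kJ
  Bonds formed (products):
    C=O: 6 × 777 = 4662
    O–H: 8 × 480 = 3840
    Σ(formed) = 8502 kJ
  ΔH_B = 6590 − 8502 = −1912 kJ
ΔH_A − ΔH_B = +1832 kJ, so reaction B has the more negative ΔH; |ΔH_A − ΔH_B| = 1832 kJ.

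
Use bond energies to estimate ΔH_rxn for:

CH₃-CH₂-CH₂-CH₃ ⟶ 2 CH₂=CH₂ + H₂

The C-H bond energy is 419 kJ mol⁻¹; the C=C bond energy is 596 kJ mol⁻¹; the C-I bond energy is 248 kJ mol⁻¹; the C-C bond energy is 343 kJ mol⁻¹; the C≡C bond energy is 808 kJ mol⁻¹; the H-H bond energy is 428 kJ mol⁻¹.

Bonds broken (reactants):
  C-C: 3 × 343 = 1029
  C-H: 10 × 419 = 4190
  Σ(broken) = 5219 kJ
Bonds formed (products):
  C-H: 8 × 419 = 3352
  C=C: 2 × 596 = 1192
  H-H: 1 × 428 = 428
  Σ(formed) = 4972 kJ
ΔH = Σ(broken) − Σ(formed) = 5219 − 4972 = +247 kJ

ΔH ≈ +247 kJ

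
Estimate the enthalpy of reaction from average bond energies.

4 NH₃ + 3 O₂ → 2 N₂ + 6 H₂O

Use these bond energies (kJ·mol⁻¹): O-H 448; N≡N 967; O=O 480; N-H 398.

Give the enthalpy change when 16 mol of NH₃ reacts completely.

Bonds broken (reactants):
  N-H: 12 × 398 = 4776
  O=O: 3 × 480 = 1440
  Σ(broken) = 6216 kJ
Bonds formed (products):
  N≡N: 2 × 967 = 1934
  O-H: 12 × 448 = 5376
  Σ(formed) = 7310 kJ
ΔH = Σ(broken) − Σ(formed) = 6216 − 7310 = −1094 kJ
For 4× the reaction as written: 4 × (−1094) = −4376 kJ

ΔH = −4376 kJ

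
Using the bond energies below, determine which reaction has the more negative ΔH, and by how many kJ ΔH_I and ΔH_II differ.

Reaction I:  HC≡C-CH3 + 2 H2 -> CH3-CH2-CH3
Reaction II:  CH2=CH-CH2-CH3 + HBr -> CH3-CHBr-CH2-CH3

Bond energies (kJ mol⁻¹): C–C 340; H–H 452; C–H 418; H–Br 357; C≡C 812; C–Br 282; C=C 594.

Reaction I:
  Bonds broken (reactants):
    C≡C: 1 × 812 = 812
    C–C: 1 × 340 = 340
    C–H: 4 × 418 = 1672
    H–H: 2 × 452 = 904
    Σ(broken) = 3728 kJ
  Bonds formed (products):
    C–C: 2 × 340 = 680
    C–H: 8 × 418 = 3344
    Σ(formed) = 4024 kJ
  ΔH_I = 3728 − 4024 = −296 kJ
Reaction II:
  Bonds broken (reactants):
    C–C: 2 × 340 = 680
    C–H: 8 × 418 = 3344
    C=C: 1 × 594 = 594
    H–Br: 1 × 357 = 357
    Σ(broken) = 4975 kJ
  Bonds formed (products):
    C–Br: 1 × 282 = 282
    C–C: 3 × 340 = 1020
    C–H: 9 × 418 = 3762
    Σ(formed) = 5064 kJ
  ΔH_II = 4975 − 5064 = −89 kJ
ΔH_I − ΔH_II = −207 kJ, so reaction I has the more negative ΔH; |ΔH_I − ΔH_II| = 207 kJ.

Reaction I, by 207 kJ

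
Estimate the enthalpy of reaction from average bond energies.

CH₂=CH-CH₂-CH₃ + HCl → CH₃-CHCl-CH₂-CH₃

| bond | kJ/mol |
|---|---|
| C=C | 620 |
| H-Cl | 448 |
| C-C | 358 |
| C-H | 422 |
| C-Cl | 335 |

ΔH ≈ −47 kJ

Bonds broken (reactants):
  C-C: 2 × 358 = 716
  C-H: 8 × 422 = 3376
  C=C: 1 × 620 = 620
  H-Cl: 1 × 448 = 448
  Σ(broken) = 5160 kJ
Bonds formed (products):
  C-C: 3 × 358 = 1074
  C-Cl: 1 × 335 = 335
  C-H: 9 × 422 = 3798
  Σ(formed) = 5207 kJ
ΔH = Σ(broken) − Σ(formed) = 5160 − 5207 = −47 kJ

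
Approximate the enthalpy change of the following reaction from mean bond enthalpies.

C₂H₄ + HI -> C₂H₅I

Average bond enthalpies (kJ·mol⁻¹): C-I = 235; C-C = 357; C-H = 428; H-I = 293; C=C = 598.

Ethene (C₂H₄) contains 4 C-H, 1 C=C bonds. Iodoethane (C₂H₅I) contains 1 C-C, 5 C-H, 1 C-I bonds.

Bonds broken (reactants):
  C-H: 4 × 428 = 1712
  C=C: 1 × 598 = 598
  H-I: 1 × 293 = 293
  Σ(broken) = 2603 kJ
Bonds formed (products):
  C-C: 1 × 357 = 357
  C-H: 5 × 428 = 2140
  C-I: 1 × 235 = 235
  Σ(formed) = 2732 kJ
ΔH = Σ(broken) − Σ(formed) = 2603 − 2732 = −129 kJ

ΔH ≈ −129 kJ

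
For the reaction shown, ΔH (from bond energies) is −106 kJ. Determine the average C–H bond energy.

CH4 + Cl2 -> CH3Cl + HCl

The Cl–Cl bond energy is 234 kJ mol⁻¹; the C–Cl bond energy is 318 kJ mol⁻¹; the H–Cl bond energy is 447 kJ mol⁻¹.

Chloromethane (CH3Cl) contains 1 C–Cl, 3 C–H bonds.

Let D be the C–H bond energy.
Σ(broken) = 4×D + 1×234 = 234 + 4D
Σ(formed) = 1×318 + 3×D + 1×447 = 765 + 3D
ΔH = Σ(broken) − Σ(formed) = (234 + 4D) − (765 + 3D) = −531 + D
Setting this equal to −106 kJ gives D = 425 kJ/mol.

D(C–H) ≈ 425 kJ/mol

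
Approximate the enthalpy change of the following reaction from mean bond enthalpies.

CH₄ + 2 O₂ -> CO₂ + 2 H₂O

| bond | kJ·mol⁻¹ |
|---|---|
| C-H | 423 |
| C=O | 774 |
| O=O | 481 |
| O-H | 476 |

Bonds broken (reactants):
  C-H: 4 × 423 = 1692
  O=O: 2 × 481 = 962
  Σ(broken) = 2654 kJ
Bonds formed (products):
  C=O: 2 × 774 = 1548
  O-H: 4 × 476 = 1904
  Σ(formed) = 3452 kJ
ΔH = Σ(broken) − Σ(formed) = 2654 − 3452 = −798 kJ

ΔH ≈ −798 kJ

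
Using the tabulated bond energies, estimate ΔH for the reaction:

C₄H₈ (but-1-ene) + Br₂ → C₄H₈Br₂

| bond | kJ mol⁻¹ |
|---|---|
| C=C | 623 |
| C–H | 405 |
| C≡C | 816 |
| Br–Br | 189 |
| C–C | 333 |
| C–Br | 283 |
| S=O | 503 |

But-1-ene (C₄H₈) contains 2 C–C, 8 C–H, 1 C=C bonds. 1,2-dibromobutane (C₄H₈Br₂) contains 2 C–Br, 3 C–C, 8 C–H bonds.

Bonds broken (reactants):
  Br–Br: 1 × 189 = 189
  C–C: 2 × 333 = 666
  C–H: 8 × 405 = 3240
  C=C: 1 × 623 = 623
  Σ(broken) = 4718 kJ
Bonds formed (products):
  C–Br: 2 × 283 = 566
  C–C: 3 × 333 = 999
  C–H: 8 × 405 = 3240
  Σ(formed) = 4805 kJ
ΔH = Σ(broken) − Σ(formed) = 4718 − 4805 = −87 kJ

ΔH ≈ −87 kJ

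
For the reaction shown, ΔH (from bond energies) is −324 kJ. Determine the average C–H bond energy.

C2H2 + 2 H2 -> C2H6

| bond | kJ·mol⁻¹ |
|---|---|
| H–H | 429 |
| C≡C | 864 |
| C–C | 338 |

D(C–H) ≈ 427 kJ/mol

Let D be the C–H bond energy.
Σ(broken) = 1×864 + 2×D + 2×429 = 1722 + 2D
Σ(formed) = 1×338 + 6×D = 338 + 6D
ΔH = Σ(broken) − Σ(formed) = (1722 + 2D) − (338 + 6D) = +1384 − 4D
Setting this equal to −324 kJ gives 4D = 1708, so D = 427 kJ/mol.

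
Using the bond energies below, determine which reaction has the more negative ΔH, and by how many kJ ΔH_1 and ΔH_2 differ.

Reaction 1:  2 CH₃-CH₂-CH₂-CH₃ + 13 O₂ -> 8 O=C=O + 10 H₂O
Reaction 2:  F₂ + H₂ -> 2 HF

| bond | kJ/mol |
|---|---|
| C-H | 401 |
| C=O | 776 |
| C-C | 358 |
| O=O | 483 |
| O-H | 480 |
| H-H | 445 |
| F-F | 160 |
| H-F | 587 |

Reaction 1, by 5000 kJ

Reaction 1:
  Bonds broken (reactants):
    C-C: 6 × 358 = 2148
    C-H: 20 × 401 = 8020
    O=O: 13 × 483 = 6279
    Σ(broken) = 16447 kJ
  Bonds formed (products):
    C=O: 16 × 776 = 12416
    O-H: 20 × 480 = 9600
    Σ(formed) = 22016 kJ
  ΔH_1 = 16447 − 22016 = −5569 kJ
Reaction 2:
  Bonds broken (reactants):
    F-F: 1 × 160 = 160
    H-H: 1 × 445 = 445
    Σ(broken) = 605 kJ
  Bonds formed (products):
    H-F: 2 × 587 = 1174
    Σ(formed) = 1174 kJ
  ΔH_2 = 605 − 1174 = −569 kJ
ΔH_1 − ΔH_2 = −5000 kJ, so reaction 1 has the more negative ΔH; |ΔH_1 − ΔH_2| = 5000 kJ.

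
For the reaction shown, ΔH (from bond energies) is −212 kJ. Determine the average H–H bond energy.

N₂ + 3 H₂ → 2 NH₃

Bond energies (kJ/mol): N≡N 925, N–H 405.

D(H–H) ≈ 431 kJ/mol

Let D be the H–H bond energy.
Σ(broken) = 3×D + 1×925 = 925 + 3D
Σ(formed) = 6×405 = 2430
ΔH = Σ(broken) − Σ(formed) = (925 + 3D) − (2430) = −1505 + 3D
Setting this equal to −212 kJ gives 3D = 1293, so D = 431 kJ/mol.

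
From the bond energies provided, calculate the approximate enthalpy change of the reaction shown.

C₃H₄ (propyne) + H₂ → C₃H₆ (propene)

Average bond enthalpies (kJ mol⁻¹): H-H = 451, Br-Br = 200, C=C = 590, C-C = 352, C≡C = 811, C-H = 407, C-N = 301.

ΔH ≈ −142 kJ

Bonds broken (reactants):
  C≡C: 1 × 811 = 811
  C-C: 1 × 352 = 352
  C-H: 4 × 407 = 1628
  H-H: 1 × 451 = 451
  Σ(broken) = 3242 kJ
Bonds formed (products):
  C-C: 1 × 352 = 352
  C-H: 6 × 407 = 2442
  C=C: 1 × 590 = 590
  Σ(formed) = 3384 kJ
ΔH = Σ(broken) − Σ(formed) = 3242 − 3384 = −142 kJ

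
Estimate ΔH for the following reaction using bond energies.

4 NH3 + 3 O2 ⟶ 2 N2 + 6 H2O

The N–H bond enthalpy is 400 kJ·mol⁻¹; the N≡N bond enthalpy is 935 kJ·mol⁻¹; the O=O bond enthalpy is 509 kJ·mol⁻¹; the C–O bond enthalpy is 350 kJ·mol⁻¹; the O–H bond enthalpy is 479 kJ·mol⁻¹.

ΔH ≈ −1291 kJ

Bonds broken (reactants):
  N–H: 12 × 400 = 4800
  O=O: 3 × 509 = 1527
  Σ(broken) = 6327 kJ
Bonds formed (products):
  N≡N: 2 × 935 = 1870
  O–H: 12 × 479 = 5748
  Σ(formed) = 7618 kJ
ΔH = Σ(broken) − Σ(formed) = 6327 − 7618 = −1291 kJ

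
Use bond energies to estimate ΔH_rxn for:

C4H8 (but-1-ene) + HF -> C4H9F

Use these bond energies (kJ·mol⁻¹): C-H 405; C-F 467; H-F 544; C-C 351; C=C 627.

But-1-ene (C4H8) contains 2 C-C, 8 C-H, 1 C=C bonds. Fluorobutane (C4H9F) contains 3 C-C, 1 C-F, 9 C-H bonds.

Bonds broken (reactants):
  C-C: 2 × 351 = 702
  C-H: 8 × 405 = 3240
  C=C: 1 × 627 = 627
  H-F: 1 × 544 = 544
  Σ(broken) = 5113 kJ
Bonds formed (products):
  C-C: 3 × 351 = 1053
  C-F: 1 × 467 = 467
  C-H: 9 × 405 = 3645
  Σ(formed) = 5165 kJ
ΔH = Σ(broken) − Σ(formed) = 5113 − 5165 = −52 kJ

ΔH ≈ −52 kJ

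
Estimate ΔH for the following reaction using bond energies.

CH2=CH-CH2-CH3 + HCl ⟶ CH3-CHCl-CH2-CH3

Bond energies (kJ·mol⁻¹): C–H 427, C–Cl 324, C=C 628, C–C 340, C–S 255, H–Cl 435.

Bonds broken (reactants):
  C–C: 2 × 340 = 680
  C–H: 8 × 427 = 3416
  C=C: 1 × 628 = 628
  H–Cl: 1 × 435 = 435
  Σ(broken) = 5159 kJ
Bonds formed (products):
  C–C: 3 × 340 = 1020
  C–Cl: 1 × 324 = 324
  C–H: 9 × 427 = 3843
  Σ(formed) = 5187 kJ
ΔH = Σ(broken) − Σ(formed) = 5159 − 5187 = −28 kJ

ΔH ≈ −28 kJ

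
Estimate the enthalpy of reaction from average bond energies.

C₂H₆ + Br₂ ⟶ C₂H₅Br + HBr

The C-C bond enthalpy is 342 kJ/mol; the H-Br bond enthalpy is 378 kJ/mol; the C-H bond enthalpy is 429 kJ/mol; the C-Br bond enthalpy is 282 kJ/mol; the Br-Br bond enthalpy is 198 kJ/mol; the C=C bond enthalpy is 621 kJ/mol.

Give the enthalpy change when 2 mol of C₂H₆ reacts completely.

ΔH = −66 kJ

Bonds broken (reactants):
  Br-Br: 1 × 198 = 198
  C-C: 1 × 342 = 342
  C-H: 6 × 429 = 2574
  Σ(broken) = 3114 kJ
Bonds formed (products):
  C-Br: 1 × 282 = 282
  C-C: 1 × 342 = 342
  C-H: 5 × 429 = 2145
  H-Br: 1 × 378 = 378
  Σ(formed) = 3147 kJ
ΔH = Σ(broken) − Σ(formed) = 3114 − 3147 = −33 kJ
For 2× the reaction as written: 2 × (−33) = −66 kJ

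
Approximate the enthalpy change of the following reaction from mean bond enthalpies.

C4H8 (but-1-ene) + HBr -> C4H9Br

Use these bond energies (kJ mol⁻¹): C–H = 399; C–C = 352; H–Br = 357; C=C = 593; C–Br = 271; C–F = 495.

ΔH ≈ −72 kJ

Bonds broken (reactants):
  C–C: 2 × 352 = 704
  C–H: 8 × 399 = 3192
  C=C: 1 × 593 = 593
  H–Br: 1 × 357 = 357
  Σ(broken) = 4846 kJ
Bonds formed (products):
  C–Br: 1 × 271 = 271
  C–C: 3 × 352 = 1056
  C–H: 9 × 399 = 3591
  Σ(formed) = 4918 kJ
ΔH = Σ(broken) − Σ(formed) = 4846 − 4918 = −72 kJ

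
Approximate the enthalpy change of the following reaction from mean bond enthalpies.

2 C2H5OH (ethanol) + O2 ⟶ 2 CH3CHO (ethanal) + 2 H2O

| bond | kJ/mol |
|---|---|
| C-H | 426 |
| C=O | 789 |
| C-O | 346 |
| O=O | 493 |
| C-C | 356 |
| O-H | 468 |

ΔH ≈ −477 kJ

Bonds broken (reactants):
  C-C: 2 × 356 = 712
  C-H: 10 × 426 = 4260
  C-O: 2 × 346 = 692
  O-H: 2 × 468 = 936
  O=O: 1 × 493 = 493
  Σ(broken) = 7093 kJ
Bonds formed (products):
  C-C: 2 × 356 = 712
  C-H: 8 × 426 = 3408
  C=O: 2 × 789 = 1578
  O-H: 4 × 468 = 1872
  Σ(formed) = 7570 kJ
ΔH = Σ(broken) − Σ(formed) = 7093 − 7570 = −477 kJ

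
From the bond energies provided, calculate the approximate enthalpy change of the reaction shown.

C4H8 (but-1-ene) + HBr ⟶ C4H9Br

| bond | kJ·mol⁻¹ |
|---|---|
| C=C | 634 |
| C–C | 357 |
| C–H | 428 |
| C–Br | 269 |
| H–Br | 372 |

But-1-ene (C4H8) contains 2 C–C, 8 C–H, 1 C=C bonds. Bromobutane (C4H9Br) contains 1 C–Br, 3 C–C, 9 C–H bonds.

Bonds broken (reactants):
  C–C: 2 × 357 = 714
  C–H: 8 × 428 = 3424
  C=C: 1 × 634 = 634
  H–Br: 1 × 372 = 372
  Σ(broken) = 5144 kJ
Bonds formed (products):
  C–Br: 1 × 269 = 269
  C–C: 3 × 357 = 1071
  C–H: 9 × 428 = 3852
  Σ(formed) = 5192 kJ
ΔH = Σ(broken) − Σ(formed) = 5144 − 5192 = −48 kJ

ΔH ≈ −48 kJ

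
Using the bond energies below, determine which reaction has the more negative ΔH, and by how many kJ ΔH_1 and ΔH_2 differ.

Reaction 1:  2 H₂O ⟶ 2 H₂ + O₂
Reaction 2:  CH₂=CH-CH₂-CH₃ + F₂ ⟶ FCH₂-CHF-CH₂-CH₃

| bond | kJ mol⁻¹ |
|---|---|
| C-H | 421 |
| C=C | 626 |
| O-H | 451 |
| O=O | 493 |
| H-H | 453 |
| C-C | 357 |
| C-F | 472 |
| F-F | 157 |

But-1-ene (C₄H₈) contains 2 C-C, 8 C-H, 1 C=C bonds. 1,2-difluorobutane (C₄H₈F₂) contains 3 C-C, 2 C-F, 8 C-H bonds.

Reaction 2, by 923 kJ

Reaction 1:
  Bonds broken (reactants):
    O-H: 4 × 451 = 1804
    Σ(broken) = 1804 kJ
  Bonds formed (products):
    H-H: 2 × 453 = 906
    O=O: 1 × 493 = 493
    Σ(formed) = 1399 kJ
  ΔH_1 = 1804 − 1399 = +405 kJ
Reaction 2:
  Bonds broken (reactants):
    C-C: 2 × 357 = 714
    C-H: 8 × 421 = 3368
    C=C: 1 × 626 = 626
    F-F: 1 × 157 = 157
    Σ(broken) = 4865 kJ
  Bonds formed (products):
    C-C: 3 × 357 = 1071
    C-F: 2 × 472 = 944
    C-H: 8 × 421 = 3368
    Σ(formed) = 5383 kJ
  ΔH_2 = 4865 − 5383 = −518 kJ
ΔH_1 − ΔH_2 = +923 kJ, so reaction 2 has the more negative ΔH; |ΔH_1 − ΔH_2| = 923 kJ.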